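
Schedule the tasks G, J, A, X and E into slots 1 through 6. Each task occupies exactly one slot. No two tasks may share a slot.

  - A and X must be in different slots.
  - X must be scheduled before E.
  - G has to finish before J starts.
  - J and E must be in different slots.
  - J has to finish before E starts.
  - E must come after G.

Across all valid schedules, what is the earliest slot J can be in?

2

Precedence pushes J to at least 2; downstream work caps J at 5.
J at 2 is achievable: J in 2; G in 1; A in 5; X in 3; E in 4.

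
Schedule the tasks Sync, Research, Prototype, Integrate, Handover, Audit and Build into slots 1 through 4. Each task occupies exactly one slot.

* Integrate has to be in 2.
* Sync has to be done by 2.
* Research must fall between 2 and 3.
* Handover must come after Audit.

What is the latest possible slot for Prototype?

4

Prototype at 4 is achievable: Prototype -> 4; Sync -> 1; Research -> 2; Integrate -> 2; Handover -> 2; Build -> 1; Audit -> 1.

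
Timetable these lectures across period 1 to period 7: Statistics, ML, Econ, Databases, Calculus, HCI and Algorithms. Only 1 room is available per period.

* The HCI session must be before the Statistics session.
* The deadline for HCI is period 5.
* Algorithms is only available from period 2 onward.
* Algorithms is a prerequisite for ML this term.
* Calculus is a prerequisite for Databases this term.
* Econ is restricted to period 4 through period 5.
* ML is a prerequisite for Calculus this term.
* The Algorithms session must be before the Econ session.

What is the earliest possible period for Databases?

period 6

Precedence pushes Databases to at least period 5.
Databases at period 6 is achievable: Econ -> period 4; Statistics -> period 7; HCI -> period 1; ML -> period 3; Calculus -> period 5; Databases -> period 6; Algorithms -> period 2.
Nothing earlier works — the capacity limit rule out every period before period 6.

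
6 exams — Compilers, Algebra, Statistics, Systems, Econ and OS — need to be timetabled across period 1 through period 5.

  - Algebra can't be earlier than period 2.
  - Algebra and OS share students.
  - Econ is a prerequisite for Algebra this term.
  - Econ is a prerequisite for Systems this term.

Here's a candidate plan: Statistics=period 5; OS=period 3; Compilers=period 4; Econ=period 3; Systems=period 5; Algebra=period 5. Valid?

Yes

Algebra and OS share students — holds.
Algebra can't be earlier than period 2 — holds.
Econ is a prerequisite for Algebra this term — holds.
Econ is a prerequisite for Systems this term — holds.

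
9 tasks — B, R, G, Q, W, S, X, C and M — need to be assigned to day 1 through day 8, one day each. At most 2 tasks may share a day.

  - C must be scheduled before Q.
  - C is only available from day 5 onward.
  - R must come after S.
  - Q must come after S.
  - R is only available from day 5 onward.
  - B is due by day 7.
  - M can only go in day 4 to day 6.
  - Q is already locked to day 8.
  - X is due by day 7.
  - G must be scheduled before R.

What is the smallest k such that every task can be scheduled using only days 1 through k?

The precedence chain requires at least 2 distinct days.
With at most 2 per day and 9 tasks, at least 5 days are needed.
Q can't be placed before day 8, so the schedule must run through at least day 8.
8 works (last occupied day: day 8): for example Q=day 8, R=day 5, W=day 3, C=day 5, B=day 1, G=day 2, M=day 4, X=day 1, S=day 2.

8 days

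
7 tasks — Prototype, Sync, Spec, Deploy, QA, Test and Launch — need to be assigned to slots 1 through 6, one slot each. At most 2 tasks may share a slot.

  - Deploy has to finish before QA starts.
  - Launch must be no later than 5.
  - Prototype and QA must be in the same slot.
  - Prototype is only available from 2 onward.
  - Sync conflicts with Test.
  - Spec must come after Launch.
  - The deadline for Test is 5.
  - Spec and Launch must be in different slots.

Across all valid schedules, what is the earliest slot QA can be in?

2

Precedence pushes QA to at least 2.
QA at 2 is achievable: Test in 3, QA in 2, Prototype in 2, Sync in 4, Deploy in 1, Launch in 1, Spec in 3.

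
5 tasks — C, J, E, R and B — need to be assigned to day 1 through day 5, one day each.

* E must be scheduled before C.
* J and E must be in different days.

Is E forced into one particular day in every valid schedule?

E can be day 1 (e.g. B in day 1; R in day 1; E in day 1; J in day 2; C in day 2) or day 2 (e.g. E in day 2, B in day 1, C in day 3, R in day 1, J in day 1).

No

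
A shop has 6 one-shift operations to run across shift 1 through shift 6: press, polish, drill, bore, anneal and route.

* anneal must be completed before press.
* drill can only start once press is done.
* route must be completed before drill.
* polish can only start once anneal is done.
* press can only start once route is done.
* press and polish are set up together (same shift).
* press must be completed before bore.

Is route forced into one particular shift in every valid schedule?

route can be shift 1 (e.g. bore=shift 3; polish=shift 2; press=shift 2; route=shift 1; anneal=shift 1; drill=shift 3) or shift 2 (e.g. drill -> shift 4, anneal -> shift 1, bore -> shift 4, route -> shift 2, polish -> shift 3, press -> shift 3).

No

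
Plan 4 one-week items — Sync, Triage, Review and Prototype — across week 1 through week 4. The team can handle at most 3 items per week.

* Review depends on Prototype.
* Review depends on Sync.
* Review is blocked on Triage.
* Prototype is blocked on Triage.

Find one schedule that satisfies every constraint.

Review -> week 3, Triage -> week 1, Prototype -> week 2, Sync -> week 1

Checking: Sync(week 1) before Review(week 3); Triage(week 1) before Prototype(week 2); Triage(week 1) before Review(week 3); Prototype(week 2) before Review(week 3); max 2 per week (cap 3).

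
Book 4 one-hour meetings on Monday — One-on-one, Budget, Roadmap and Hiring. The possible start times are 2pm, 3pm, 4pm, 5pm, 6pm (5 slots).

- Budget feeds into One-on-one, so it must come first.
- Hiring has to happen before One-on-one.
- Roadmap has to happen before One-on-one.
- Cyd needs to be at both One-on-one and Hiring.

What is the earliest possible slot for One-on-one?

Precedence pushes One-on-one to at least 3pm.
One-on-one at 3pm is achievable: Roadmap=2pm, One-on-one=3pm, Hiring=2pm, Budget=2pm.

3pm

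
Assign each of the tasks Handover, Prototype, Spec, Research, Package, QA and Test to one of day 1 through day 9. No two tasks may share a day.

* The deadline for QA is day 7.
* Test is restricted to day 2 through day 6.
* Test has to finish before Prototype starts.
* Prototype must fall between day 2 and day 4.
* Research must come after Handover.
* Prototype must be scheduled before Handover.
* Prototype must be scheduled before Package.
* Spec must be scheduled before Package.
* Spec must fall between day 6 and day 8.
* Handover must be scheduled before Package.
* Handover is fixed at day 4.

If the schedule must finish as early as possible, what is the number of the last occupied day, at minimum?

day 7

The precedence chain requires at least 4 distinct days.
With at most 1 per day and 7 tasks, at least 7 days are needed.
Propagating the time windows through the other constraints, Package can't land before day 7, so the schedule must run through at least day 7.
7 works (last occupied day: day 7): for example Research in day 5; Prototype in day 3; Handover in day 4; Test in day 2; Package in day 7; Spec in day 6; QA in day 1.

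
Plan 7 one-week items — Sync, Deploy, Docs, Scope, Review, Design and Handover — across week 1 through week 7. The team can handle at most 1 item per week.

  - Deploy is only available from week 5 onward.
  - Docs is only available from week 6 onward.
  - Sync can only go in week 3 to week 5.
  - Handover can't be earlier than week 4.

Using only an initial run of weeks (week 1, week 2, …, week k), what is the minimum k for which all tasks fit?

7 weeks

With at most 1 per week and 7 tasks, at least 7 weeks are needed.
Docs can't be placed before week 6, so the schedule must run through at least week 6.
7 works (last occupied week: week 7): for example Handover=week 4, Deploy=week 5, Docs=week 6, Design=week 7, Scope=week 1, Review=week 2, Sync=week 3.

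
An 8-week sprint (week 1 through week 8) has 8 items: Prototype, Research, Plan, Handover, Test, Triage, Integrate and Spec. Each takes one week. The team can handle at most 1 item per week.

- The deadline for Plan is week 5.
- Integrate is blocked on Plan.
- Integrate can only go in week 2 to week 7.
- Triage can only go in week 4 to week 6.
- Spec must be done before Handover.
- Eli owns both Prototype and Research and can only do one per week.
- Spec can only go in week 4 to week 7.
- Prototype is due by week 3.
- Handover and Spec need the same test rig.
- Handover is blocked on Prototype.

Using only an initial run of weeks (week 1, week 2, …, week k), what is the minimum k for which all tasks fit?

8 weeks

The precedence chain requires at least 2 distinct weeks.
With at most 1 per week and 8 tasks, at least 8 weeks are needed.
Propagating the time windows through the other constraints, Handover can't land before week 5, so the schedule must run through at least week 5.
8 works (last occupied week: week 8): for example Research -> week 7; Test -> week 8; Plan -> week 2; Spec -> week 5; Integrate -> week 3; Prototype -> week 1; Triage -> week 4; Handover -> week 6.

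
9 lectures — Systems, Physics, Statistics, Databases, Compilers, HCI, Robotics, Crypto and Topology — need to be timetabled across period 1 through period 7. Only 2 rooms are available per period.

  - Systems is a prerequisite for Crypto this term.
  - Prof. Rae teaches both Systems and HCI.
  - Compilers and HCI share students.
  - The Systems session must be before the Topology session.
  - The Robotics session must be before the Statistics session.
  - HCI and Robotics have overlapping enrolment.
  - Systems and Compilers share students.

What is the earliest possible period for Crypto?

Precedence pushes Crypto to at least period 2.
Crypto at period 2 is achievable: Robotics=period 1; Compilers=period 4; Crypto=period 2; Statistics=period 2; Topology=period 3; Databases=period 4; Systems=period 1; HCI=period 5; Physics=period 3.

period 2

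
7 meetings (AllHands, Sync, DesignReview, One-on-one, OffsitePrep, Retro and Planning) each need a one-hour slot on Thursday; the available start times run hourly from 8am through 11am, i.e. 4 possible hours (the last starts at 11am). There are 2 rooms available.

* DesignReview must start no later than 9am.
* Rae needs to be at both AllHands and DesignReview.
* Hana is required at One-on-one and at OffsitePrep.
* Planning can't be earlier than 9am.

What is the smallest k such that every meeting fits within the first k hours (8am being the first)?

With at most 2 per hour and 7 meetings, at least 4 hours are needed.
Planning can't be placed before 9am — that is hour 2 counting from 8am — so the schedule must run through at least 2 hours.
4 works (last occupied hour: 11am): for example DesignReview=8am, Sync=8am, Planning=9am, OffsitePrep=11am, AllHands=9am, One-on-one=10am, Retro=10am.

4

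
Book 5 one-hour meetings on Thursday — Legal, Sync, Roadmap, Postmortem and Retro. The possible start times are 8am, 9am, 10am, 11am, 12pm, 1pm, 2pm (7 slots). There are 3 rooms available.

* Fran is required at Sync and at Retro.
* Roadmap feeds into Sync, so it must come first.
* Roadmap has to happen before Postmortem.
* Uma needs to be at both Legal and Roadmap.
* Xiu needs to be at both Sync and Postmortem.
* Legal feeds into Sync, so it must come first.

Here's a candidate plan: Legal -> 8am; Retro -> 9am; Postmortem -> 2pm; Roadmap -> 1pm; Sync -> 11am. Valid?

No — it violates: Roadmap feeds into Sync, so it must come first

Legal feeds into Sync, so it must come first — holds.
Uma needs to be at both Legal and Roadmap — holds.
Roadmap feeds into Sync, so it must come first — violated.
Fran is required at Sync and at Retro — holds.
There are 3 rooms available — holds.
Roadmap has to happen before Postmortem — holds.
Xiu needs to be at both Sync and Postmortem — holds.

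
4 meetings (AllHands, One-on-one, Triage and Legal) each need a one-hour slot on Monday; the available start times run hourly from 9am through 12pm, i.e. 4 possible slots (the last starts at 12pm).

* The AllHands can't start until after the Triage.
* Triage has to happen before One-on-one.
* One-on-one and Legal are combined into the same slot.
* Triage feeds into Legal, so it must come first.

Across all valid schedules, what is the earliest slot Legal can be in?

10am

Precedence pushes Legal to at least 10am.
Legal at 10am is achievable: AllHands -> 10am; One-on-one -> 10am; Legal -> 10am; Triage -> 9am.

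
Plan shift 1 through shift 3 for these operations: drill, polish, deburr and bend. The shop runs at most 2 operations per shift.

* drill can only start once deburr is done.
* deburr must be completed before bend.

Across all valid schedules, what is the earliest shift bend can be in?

Precedence pushes bend to at least shift 2.
bend at shift 2 is achievable: bend in shift 2, polish in shift 1, drill in shift 2, deburr in shift 1.

shift 2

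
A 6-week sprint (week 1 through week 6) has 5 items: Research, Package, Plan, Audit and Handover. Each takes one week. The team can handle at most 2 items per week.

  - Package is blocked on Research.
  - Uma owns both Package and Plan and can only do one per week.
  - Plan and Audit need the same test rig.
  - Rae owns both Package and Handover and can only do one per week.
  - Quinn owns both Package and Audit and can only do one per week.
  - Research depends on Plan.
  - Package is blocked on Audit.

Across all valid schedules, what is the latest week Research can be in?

Precedence pushes Research to at least week 2; downstream work caps Research at week 5.
Research at week 5 is achievable: Plan in week 1; Research in week 5; Package in week 6; Handover in week 1; Audit in week 2.

week 5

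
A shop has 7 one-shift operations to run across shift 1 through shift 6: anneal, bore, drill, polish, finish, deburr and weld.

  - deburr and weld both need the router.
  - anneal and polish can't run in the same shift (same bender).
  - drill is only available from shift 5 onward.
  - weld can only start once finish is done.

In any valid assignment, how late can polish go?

shift 6

polish at shift 6 is achievable: finish -> shift 1; weld -> shift 2; drill -> shift 5; anneal -> shift 1; polish -> shift 6; deburr -> shift 1; bore -> shift 1.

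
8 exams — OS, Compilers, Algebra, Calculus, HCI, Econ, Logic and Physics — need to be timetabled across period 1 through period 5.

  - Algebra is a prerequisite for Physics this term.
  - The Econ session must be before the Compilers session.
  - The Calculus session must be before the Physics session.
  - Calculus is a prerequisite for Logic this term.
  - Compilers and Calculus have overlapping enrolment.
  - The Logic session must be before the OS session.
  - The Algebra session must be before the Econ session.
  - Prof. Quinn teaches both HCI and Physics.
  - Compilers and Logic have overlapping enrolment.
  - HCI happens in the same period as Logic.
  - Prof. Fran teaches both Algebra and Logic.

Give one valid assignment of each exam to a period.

Logic -> period 2; OS -> period 3; Econ -> period 2; Compilers -> period 3; HCI -> period 2; Physics -> period 3; Calculus -> period 1; Algebra -> period 1

Checking: Econ(period 2) before Compilers(period 3); Calculus(period 1) before Logic(period 2); Logic(period 2) before OS(period 3); Calculus(period 1) before Physics(period 3); Algebra(period 1) before Physics(period 3); Algebra(period 1) before Econ(period 2); Algebra(period 1) != Logic(period 2); Compilers(period 3) != Logic(period 2); Compilers(period 3) != Calculus(period 1); HCI(period 2) != Physics(period 3); HCI = Logic = period 2.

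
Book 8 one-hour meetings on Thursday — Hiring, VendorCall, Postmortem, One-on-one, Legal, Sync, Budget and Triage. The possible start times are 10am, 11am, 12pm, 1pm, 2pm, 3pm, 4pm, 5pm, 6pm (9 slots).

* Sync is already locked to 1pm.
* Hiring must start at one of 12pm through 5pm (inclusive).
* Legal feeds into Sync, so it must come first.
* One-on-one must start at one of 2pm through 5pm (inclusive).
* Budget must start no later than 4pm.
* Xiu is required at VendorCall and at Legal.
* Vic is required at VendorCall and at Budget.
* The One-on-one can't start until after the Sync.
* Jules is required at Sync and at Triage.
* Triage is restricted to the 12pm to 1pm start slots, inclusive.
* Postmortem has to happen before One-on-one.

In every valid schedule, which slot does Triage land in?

12pm

Triage's window is 12pm–1pm.
Sync is fixed at 1pm, and Triage can't share a slot with Sync.
So Triage must be 12pm.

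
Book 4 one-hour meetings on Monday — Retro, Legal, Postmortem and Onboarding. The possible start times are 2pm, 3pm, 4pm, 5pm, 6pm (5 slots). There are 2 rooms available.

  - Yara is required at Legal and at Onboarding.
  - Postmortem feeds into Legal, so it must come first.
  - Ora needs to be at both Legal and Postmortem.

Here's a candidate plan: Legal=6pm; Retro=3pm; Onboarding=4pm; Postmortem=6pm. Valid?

No. Ora needs to be at both Legal and Postmortem is not satisfied.

Yara is required at Legal and at Onboarding — holds.
There are 2 rooms available — holds.
Ora needs to be at both Legal and Postmortem — violated.
Postmortem feeds into Legal, so it must come first — violated.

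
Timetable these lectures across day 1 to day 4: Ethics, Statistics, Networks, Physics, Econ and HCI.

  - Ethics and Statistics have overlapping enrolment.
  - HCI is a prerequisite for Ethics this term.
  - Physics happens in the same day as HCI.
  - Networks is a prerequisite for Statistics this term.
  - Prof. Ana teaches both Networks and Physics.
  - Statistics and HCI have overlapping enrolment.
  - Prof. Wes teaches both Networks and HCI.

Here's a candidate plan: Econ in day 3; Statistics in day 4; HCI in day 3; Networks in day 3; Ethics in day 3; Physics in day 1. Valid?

Prof. Wes teaches both Networks and HCI — violated.
Ethics and Statistics have overlapping enrolment — holds.
Physics happens in the same day as HCI — violated.
HCI is a prerequisite for Ethics this term — violated.
Prof. Ana teaches both Networks and Physics — holds.
Networks is a prerequisite for Statistics this term — holds.
Statistics and HCI have overlapping enrolment — holds.

Invalid. Prof. Wes teaches both Networks and HCI.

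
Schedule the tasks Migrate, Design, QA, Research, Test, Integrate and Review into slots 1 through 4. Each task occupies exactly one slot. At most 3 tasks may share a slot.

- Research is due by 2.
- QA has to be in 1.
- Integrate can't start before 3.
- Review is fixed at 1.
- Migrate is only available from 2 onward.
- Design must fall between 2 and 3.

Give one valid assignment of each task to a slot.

Integrate=3; Test=2; Review=1; Migrate=2; Research=1; Design=2; QA=1

Checking: Integrate=3 in [3,4]; Review=1 in [1,1]; Migrate=2 in [2,4]; QA=1 in [1,1]; Research=1 in [1,2]; Design=2 in [2,3]; max 3 per slot (cap 3).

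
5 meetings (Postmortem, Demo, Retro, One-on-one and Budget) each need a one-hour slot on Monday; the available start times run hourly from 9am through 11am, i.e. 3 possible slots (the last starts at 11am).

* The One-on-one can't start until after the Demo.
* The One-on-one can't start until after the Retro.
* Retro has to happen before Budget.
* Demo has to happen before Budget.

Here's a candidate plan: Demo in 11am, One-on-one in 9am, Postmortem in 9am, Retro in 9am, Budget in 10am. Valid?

No — it violates: The One-on-one can't start until after the Demo

The One-on-one can't start until after the Demo — violated.
The One-on-one can't start until after the Retro — violated.
Demo has to happen before Budget — violated.
Retro has to happen before Budget — holds.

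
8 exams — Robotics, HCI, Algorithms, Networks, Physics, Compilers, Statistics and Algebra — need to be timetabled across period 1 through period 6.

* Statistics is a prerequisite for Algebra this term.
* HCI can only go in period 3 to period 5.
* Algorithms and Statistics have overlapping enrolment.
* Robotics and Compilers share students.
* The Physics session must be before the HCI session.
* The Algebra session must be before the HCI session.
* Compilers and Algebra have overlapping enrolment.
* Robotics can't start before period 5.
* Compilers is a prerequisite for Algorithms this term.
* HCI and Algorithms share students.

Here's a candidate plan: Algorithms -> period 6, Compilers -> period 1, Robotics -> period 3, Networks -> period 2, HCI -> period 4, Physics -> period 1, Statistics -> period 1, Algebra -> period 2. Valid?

The Physics session must be before the HCI session — holds.
The Algebra session must be before the HCI session — holds.
Statistics is a prerequisite for Algebra this term — holds.
Compilers and Algebra have overlapping enrolment — holds.
Robotics can't start before period 5 — violated.
Compilers is a prerequisite for Algorithms this term — holds.
Robotics and Compilers share students — holds.
HCI and Algorithms share students — holds.
HCI can only go in period 3 to period 5 — holds.
Algorithms and Statistics have overlapping enrolment — holds.

Invalid. Robotics can't start before period 5.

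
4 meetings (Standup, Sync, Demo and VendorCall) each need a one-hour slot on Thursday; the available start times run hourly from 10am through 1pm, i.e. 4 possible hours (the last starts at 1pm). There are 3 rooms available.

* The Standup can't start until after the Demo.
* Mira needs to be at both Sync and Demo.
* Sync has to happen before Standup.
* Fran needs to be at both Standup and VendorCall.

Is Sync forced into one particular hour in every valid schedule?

No

Sync can be 10am (e.g. Demo -> 11am; Standup -> 12pm; Sync -> 10am; VendorCall -> 10am) or 11am (e.g. Demo -> 10am, Sync -> 11am, VendorCall -> 10am, Standup -> 12pm).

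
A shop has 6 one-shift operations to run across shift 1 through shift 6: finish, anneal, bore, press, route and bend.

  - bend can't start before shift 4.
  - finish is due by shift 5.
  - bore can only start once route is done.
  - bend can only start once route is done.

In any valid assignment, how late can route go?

Downstream work caps route at shift 5.
route at shift 5 is achievable: press -> shift 1; anneal -> shift 1; bend -> shift 6; route -> shift 5; bore -> shift 6; finish -> shift 1.

shift 5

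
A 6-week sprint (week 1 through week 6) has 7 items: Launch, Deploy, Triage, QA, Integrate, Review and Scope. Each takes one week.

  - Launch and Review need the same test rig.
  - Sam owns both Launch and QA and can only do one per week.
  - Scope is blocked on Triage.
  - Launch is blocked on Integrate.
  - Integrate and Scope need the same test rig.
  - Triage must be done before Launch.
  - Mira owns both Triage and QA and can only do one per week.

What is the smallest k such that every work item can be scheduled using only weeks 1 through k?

The precedence chain requires at least 2 distinct weeks.
Could 2 weeks be enough, i.e. nothing placed later than week 2? No: Launch must come after Integrate (at week 1 or later) → {week 2}; Triage must come before Launch (at week 2 or earlier) → {week 1}; QA can't share with Launch (week 2) → {week 1}; QA can't share with Triage (week 1) → nothing is left.
So 2 weeks is not enough.
3 works (last occupied week: week 3): for example Triage -> week 1; Launch -> week 2; Scope -> week 2; Deploy -> week 1; Review -> week 1; QA -> week 3; Integrate -> week 1.

3 weeks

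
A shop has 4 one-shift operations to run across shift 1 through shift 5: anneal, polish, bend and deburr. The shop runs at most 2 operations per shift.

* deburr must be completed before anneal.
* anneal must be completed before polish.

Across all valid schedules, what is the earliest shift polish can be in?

shift 3

Precedence pushes polish to at least shift 3.
polish at shift 3 is achievable: deburr in shift 1; anneal in shift 2; polish in shift 3; bend in shift 1.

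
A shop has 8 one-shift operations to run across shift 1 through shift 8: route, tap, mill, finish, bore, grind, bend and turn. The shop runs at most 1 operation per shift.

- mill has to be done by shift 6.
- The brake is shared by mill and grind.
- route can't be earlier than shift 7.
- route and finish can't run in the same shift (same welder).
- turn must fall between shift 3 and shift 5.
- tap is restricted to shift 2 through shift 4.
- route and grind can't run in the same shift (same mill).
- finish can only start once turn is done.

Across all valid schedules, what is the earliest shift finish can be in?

Precedence pushes finish to at least shift 4.
finish at shift 4 is achievable: bend in shift 8; turn in shift 3; finish in shift 4; grind in shift 6; bore in shift 5; route in shift 7; tap in shift 2; mill in shift 1.

shift 4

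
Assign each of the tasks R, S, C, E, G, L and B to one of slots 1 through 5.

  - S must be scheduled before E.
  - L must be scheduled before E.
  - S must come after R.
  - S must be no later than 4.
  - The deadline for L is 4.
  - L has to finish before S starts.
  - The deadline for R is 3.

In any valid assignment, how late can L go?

L's own window allows nothing later than 4; downstream work caps L at 3.
L at 3 is achievable: G=1; S=4; E=5; B=1; L=3; R=1; C=1.

3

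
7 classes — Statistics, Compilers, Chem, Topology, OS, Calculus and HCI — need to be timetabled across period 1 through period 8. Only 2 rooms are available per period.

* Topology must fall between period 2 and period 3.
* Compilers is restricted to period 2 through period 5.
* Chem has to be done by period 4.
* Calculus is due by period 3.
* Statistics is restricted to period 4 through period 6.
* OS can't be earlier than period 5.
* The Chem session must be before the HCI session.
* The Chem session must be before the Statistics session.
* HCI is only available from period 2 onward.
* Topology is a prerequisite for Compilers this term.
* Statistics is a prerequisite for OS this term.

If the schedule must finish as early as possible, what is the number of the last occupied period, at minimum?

The precedence chain requires at least 3 distinct periods.
With at most 2 per period and 7 classes, at least 4 periods are needed.
OS can't be placed before period 5, so the schedule must run through at least period 5.
5 works (last occupied period: period 5): for example Topology=period 2, Chem=period 1, Calculus=period 1, Compilers=period 3, HCI=period 2, OS=period 5, Statistics=period 4.

period 5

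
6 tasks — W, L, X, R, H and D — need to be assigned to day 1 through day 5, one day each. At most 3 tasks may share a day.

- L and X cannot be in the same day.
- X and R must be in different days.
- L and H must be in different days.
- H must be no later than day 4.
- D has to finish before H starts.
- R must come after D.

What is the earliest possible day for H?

day 2

Precedence pushes H to at least day 2; H's own window allows nothing later than day 4.
H at day 2 is achievable: L -> day 1, H -> day 2, X -> day 3, W -> day 1, D -> day 1, R -> day 2.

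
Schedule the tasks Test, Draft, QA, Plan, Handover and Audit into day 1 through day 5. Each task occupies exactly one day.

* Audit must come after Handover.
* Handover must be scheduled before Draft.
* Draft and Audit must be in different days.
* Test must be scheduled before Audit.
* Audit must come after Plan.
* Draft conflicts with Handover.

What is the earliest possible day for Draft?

Precedence pushes Draft to at least day 2.
Draft at day 2 is achievable: Plan in day 1, QA in day 1, Audit in day 3, Draft in day 2, Handover in day 1, Test in day 1.

day 2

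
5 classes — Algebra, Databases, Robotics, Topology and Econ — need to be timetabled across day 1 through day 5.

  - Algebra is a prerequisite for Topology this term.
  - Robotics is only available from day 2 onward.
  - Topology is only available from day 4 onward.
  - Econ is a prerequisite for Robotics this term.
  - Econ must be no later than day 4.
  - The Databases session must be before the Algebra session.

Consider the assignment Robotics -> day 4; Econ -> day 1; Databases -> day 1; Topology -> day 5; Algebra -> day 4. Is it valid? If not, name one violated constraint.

Valid

Econ must be no later than day 4 — holds.
Robotics is only available from day 2 onward — holds.
Algebra is a prerequisite for Topology this term — holds.
Topology is only available from day 4 onward — holds.
Econ is a prerequisite for Robotics this term — holds.
The Databases session must be before the Algebra session — holds.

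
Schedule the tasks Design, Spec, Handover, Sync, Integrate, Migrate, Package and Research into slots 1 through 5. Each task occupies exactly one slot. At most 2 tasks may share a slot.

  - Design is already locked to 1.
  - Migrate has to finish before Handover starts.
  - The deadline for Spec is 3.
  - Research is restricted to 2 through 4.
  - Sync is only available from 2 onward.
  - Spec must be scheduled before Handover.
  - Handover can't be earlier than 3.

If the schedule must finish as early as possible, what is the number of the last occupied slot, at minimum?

4

The precedence chain requires at least 2 distinct slots.
With at most 2 per slot and 8 tasks, at least 4 slots are needed.
Handover can't be placed before 3, so the schedule must run through at least slot 3.
4 works (last occupied slot: 4): for example Spec=1, Research=3, Migrate=2, Sync=2, Handover=3, Package=4, Design=1, Integrate=4.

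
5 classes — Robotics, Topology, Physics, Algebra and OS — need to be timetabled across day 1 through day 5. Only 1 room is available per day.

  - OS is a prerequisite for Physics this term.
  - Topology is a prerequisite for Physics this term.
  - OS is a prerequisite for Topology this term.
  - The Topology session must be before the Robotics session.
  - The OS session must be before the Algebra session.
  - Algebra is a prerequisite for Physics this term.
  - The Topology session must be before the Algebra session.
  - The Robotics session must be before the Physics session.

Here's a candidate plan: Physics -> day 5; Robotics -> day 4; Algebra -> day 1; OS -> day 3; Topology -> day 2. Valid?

OS is a prerequisite for Physics this term — holds.
The Robotics session must be before the Physics session — holds.
OS is a prerequisite for Topology this term — violated.
Algebra is a prerequisite for Physics this term — holds.
The OS session must be before the Algebra session — violated.
The Topology session must be before the Algebra session — violated.
Only 1 room is available per day — holds.
The Topology session must be before the Robotics session — holds.
Topology is a prerequisite for Physics this term — holds.

No — it violates: The OS session must be before the Algebra session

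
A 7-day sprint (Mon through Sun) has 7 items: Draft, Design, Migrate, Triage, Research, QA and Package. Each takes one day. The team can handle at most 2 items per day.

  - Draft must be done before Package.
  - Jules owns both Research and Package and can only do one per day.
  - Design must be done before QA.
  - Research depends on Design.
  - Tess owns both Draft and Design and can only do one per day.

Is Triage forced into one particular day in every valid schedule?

No

Triage can be Mon (e.g. Draft in Tue; QA in Wed; Package in Wed; Triage in Mon; Research in Tue; Design in Mon; Migrate in Thu) or Tue (e.g. Migrate in Mon; Design in Mon; Research in Wed; Package in Thu; Triage in Tue; Draft in Tue; QA in Wed).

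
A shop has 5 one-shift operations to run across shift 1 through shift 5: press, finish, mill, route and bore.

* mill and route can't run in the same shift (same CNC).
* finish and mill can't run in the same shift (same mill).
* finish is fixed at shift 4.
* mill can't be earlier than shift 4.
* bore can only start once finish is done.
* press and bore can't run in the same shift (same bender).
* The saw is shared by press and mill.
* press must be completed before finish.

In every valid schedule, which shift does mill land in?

mill's window is shift 4–shift 5.
finish is fixed at shift 4, and mill can't share a shift with finish.
So mill must be shift 5.

shift 5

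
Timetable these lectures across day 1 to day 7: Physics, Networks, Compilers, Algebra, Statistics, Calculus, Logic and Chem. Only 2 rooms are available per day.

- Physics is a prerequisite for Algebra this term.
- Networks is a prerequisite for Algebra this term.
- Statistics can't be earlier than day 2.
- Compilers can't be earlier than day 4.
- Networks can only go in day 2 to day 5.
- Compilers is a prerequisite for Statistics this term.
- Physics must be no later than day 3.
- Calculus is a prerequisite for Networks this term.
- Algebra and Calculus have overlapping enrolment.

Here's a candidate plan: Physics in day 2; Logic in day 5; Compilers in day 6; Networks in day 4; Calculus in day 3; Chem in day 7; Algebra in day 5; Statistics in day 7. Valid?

Yes, all constraints hold

Statistics can't be earlier than day 2 — holds.
Algebra and Calculus have overlapping enrolment — holds.
Physics is a prerequisite for Algebra this term — holds.
Calculus is a prerequisite for Networks this term — holds.
Networks can only go in day 2 to day 5 — holds.
Compilers can't be earlier than day 4 — holds.
Only 2 rooms are available per day — holds.
Compilers is a prerequisite for Statistics this term — holds.
Physics must be no later than day 3 — holds.
Networks is a prerequisite for Algebra this term — holds.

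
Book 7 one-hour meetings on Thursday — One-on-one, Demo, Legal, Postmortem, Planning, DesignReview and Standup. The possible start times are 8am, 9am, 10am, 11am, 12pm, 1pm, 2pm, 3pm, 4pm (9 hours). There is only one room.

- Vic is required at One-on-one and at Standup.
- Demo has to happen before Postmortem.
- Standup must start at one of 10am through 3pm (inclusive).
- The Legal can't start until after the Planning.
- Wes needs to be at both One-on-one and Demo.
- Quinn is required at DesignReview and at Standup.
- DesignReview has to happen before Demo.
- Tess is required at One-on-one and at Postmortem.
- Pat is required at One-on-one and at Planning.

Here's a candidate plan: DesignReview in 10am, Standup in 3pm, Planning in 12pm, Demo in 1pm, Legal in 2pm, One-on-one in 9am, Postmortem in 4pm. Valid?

Valid

Vic is required at One-on-one and at Standup — holds.
Tess is required at One-on-one and at Postmortem — holds.
Demo has to happen before Postmortem — holds.
Wes needs to be at both One-on-one and Demo — holds.
Quinn is required at DesignReview and at Standup — holds.
The Legal can't start until after the Planning — holds.
DesignReview has to happen before Demo — holds.
Pat is required at One-on-one and at Planning — holds.
There is only one room — holds.
Standup must start at one of 10am through 3pm (inclusive) — holds.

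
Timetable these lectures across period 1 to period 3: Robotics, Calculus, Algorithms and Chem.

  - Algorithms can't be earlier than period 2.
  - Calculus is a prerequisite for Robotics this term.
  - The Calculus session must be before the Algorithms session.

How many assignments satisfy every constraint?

15

Splitting on Robotics: it can be period 2 (6), period 3 (9). Listing each branch's schedules as (Calculus, Algorithms, Chem) by period number:
Robotics=period 2: (1,2,1) (1,2,2) (1,2,3) (1,3,1) (1,3,2) (1,3,3) — 6.
Robotics=period 3: (1,2,1) (1,2,2) (1,2,3) (1,3,1) (1,3,2) (1,3,3) (2,3,1) (2,3,2) (2,3,3) — 9.
Summing: 6 + 9 = 15.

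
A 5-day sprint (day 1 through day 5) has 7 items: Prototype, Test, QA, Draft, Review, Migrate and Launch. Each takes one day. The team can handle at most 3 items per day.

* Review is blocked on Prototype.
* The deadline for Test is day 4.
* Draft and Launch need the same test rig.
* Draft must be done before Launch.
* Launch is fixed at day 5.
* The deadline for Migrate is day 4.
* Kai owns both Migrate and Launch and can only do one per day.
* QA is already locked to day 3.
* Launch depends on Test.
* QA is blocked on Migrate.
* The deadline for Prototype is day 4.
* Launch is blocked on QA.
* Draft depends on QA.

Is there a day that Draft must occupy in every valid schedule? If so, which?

QA is fixed at day 3 and must come before Draft, so Draft is at least day 4.
Launch is fixed at day 5 and must come after Draft, so Draft is at most day 4.
So Draft must be day 4.

day 4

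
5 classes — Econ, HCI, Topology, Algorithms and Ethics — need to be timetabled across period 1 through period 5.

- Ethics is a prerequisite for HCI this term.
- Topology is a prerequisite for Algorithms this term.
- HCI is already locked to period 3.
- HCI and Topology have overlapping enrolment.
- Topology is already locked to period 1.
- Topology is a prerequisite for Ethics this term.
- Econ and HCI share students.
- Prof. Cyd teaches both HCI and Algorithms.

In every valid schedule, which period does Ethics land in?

period 2

Topology is fixed at period 1 and must come before Ethics, so Ethics is at least period 2.
HCI is fixed at period 3 and must come after Ethics, so Ethics is at most period 2.
So Ethics must be period 2.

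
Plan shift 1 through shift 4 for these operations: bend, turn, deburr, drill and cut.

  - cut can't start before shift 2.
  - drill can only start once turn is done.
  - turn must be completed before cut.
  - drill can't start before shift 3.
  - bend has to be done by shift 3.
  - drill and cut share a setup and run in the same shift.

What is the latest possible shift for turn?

Downstream work caps turn at shift 3.
turn at shift 3 is achievable: drill=shift 4, deburr=shift 1, bend=shift 1, turn=shift 3, cut=shift 4.

shift 3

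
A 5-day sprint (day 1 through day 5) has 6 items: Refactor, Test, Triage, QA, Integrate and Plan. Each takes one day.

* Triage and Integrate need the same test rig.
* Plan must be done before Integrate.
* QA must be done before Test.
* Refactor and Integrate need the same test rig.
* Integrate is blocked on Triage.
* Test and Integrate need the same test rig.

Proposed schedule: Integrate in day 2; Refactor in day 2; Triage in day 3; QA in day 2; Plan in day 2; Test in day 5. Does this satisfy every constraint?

Invalid. Integrate is blocked on Triage.

Plan must be done before Integrate — violated.
QA must be done before Test — holds.
Test and Integrate need the same test rig — holds.
Triage and Integrate need the same test rig — holds.
Integrate is blocked on Triage — violated.
Refactor and Integrate need the same test rig — violated.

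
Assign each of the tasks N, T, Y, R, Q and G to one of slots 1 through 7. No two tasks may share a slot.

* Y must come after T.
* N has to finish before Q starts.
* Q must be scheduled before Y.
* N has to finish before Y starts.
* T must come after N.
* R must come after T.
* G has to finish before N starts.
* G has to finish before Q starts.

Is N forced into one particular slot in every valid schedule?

No

N can be 2 (e.g. T -> 3; R -> 6; Y -> 5; Q -> 4; G -> 1; N -> 2) or 3 (e.g. Y in 6, N in 3, Q in 5, G in 1, R in 7, T in 4).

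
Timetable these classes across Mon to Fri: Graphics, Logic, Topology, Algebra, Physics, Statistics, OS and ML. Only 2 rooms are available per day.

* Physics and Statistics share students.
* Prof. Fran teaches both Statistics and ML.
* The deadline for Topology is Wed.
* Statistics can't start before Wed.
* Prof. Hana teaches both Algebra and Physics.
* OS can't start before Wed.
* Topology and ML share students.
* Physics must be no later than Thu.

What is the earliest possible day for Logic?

Logic at Mon is achievable: Graphics=Tue, Statistics=Wed, ML=Thu, Physics=Tue, OS=Wed, Logic=Mon, Topology=Mon, Algebra=Thu.

Mon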